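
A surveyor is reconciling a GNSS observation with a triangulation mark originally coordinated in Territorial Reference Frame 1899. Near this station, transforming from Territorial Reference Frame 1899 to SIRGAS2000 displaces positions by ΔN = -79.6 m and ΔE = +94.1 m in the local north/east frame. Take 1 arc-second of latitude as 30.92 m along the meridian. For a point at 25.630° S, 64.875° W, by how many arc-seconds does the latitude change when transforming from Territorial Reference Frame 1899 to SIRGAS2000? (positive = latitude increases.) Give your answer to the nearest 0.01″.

1″ of latitude = 30.92 m, so Δφ = -79.6 / 30.92 = -2.574″.

Δφ = -2.57″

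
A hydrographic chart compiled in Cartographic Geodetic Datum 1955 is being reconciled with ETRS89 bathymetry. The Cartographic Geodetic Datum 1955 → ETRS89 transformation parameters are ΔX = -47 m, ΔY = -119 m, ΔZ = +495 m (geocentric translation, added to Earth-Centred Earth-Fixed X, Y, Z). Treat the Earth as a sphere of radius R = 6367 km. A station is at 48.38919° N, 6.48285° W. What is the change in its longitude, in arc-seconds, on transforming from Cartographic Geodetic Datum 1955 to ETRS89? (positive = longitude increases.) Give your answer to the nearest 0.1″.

sin φ = 0.747673, cos φ = 0.664067, sin λ = -0.112906, cos λ = 0.993606.
East component: ΔE = −sin λ·ΔX + cos λ·ΔY = −(-0.112906)(-47) + (0.993606)(-119) = -123.55 m.
1° of latitude spans πR/180 = 111125 m; at latitude φ, 1° of longitude spans that × cos φ = 73794.6 m, so Δλ = -123.55 / 73794.6 × 3600 = -6.027″.

Δλ = -6.0″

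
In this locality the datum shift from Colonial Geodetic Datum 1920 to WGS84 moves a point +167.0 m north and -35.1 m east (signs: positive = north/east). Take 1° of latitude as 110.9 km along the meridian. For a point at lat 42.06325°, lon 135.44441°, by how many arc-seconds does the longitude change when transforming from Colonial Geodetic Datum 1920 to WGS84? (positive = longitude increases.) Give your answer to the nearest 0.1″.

At latitude 42.06325°, cos φ = 0.742406.
1° of longitude at this latitude = 110.9 × cos φ = 82.33 km, so Δλ = -35.1 / 82332.8 = -0.0004263° = -1.535″.

Δλ = -1.5″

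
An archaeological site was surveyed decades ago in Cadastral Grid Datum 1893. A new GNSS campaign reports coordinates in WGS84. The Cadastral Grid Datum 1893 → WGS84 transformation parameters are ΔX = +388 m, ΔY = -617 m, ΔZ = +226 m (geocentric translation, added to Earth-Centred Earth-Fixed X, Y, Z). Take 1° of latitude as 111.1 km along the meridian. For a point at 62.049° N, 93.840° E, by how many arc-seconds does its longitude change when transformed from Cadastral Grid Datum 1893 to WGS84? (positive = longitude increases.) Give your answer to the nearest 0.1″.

sin φ = 0.883349, cos φ = 0.468716, sin λ = 0.997755, cos λ = -0.066970.
East component: ΔE = −sin λ·ΔX + cos λ·ΔY = −(0.997755)(388) + (-0.066970)(-617) = -345.81 m.
1° of latitude spans 111100 m; at latitude φ, 1° of longitude spans that × cos φ = 52074.4 m, so Δλ = -345.81 / 52074.4 × 3600 = -23.906″.

Δλ = -23.9″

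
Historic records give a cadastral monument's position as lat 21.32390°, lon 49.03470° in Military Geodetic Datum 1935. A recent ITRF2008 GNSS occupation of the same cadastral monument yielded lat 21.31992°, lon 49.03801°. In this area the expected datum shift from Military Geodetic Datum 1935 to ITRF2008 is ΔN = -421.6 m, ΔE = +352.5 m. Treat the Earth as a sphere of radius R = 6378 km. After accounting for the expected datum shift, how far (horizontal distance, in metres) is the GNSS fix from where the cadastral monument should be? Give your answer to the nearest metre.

Observed coordinate differences: Δφ = -0.00398°, Δλ = +0.00331°.
Converting to metres (1° lat = 111317 m, cos φ = 0.931540): observed ΔN = -443.0 m, observed ΔE = 343.2 m.
Subtracting the expected shift leaves a residual of -443.0 − (-421.6) = -21.4 m north and 343.2 − (352.5) = -9.3 m east.
Residual distance = √((-21.4)² + (-9.3)²) = 23.4 m.

23 m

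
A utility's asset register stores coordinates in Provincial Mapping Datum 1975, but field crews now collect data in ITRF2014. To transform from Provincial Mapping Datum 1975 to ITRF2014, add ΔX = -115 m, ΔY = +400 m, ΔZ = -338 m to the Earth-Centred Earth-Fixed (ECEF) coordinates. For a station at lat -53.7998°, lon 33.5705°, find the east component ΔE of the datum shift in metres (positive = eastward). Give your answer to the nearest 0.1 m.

ΔE = 396.9 m

The local east axis at (φ, λ) is (−sin λ, cos λ, 0), so ΔE = −sin(33.5705°)·(-115) + cos(33.5705°)·400 = 396.87 m.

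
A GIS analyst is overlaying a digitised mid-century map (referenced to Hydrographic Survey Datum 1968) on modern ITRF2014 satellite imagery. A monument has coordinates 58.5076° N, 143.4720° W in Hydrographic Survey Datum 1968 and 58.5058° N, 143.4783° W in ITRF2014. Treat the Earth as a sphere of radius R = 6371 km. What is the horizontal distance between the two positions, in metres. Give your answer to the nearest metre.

417 m

Δφ = 58.5058° − 58.5076° = -0.0018°; Δλ = -143.4783° − -143.4720° = -0.0063°.
1° along a meridian = πR/180 = 111195 m.
ΔN = Δφ × 111195 = -200.2 m; ΔE = Δλ × 111195 × cos(58.5076°) = -0.0063 × 111195 × 0.522385 = -365.9 m.
Distance = √(ΔE² + ΔN²) = √((-365.9)² + (-200.2)²) = 417.1 m.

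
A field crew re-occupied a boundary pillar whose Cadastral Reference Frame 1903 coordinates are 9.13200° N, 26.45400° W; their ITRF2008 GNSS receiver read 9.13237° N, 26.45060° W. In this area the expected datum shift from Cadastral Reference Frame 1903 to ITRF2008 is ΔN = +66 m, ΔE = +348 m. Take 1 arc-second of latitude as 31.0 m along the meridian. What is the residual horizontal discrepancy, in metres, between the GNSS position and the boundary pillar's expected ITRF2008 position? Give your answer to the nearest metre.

36 m

Observed coordinate differences: Δφ = +0.00037°, Δλ = +0.00340°.
Converting to metres (1° lat = 111600 m, cos φ = 0.987325): observed ΔN = 41.3 m, observed ΔE = 374.6 m.
Subtracting the expected shift leaves a residual of 41.3 − (66) = -24.7 m north and 374.6 − (348) = 26.6 m east.
Residual distance = √((-24.7)² + 26.6²) = 36.3 m.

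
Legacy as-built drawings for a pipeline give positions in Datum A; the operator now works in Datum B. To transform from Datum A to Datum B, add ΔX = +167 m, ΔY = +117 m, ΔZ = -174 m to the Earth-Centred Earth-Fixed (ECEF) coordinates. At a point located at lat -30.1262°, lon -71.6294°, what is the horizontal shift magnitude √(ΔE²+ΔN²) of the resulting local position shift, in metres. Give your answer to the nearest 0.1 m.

The local east axis at (φ, λ) is (−sin λ, cos λ, 0), so ΔE = −sin(-71.6294°)·167 + cos(-71.6294°)·117 = 195.36 m.
The local north axis is (−sin φ cos λ, −sin φ sin λ, cos φ), giving ΔN = 26.416 − 55.730 − 150.496 = -179.81 m.
Horizontal magnitude = √(ΔE² + ΔN²) = √(195.36² + (-179.81)²) = 265.52 m.

265.5 m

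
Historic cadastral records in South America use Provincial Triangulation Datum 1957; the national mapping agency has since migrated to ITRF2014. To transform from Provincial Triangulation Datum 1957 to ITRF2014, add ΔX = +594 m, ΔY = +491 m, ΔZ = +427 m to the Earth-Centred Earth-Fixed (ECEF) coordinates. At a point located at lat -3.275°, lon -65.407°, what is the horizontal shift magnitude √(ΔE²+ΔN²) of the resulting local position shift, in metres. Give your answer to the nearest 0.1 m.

852.3 m

The local east axis at (φ, λ) is (−sin λ, cos λ, 0), so ΔE = −sin(-65.407°)·594 + cos(-65.407°)·491 = 744.46 m.
The local north axis is (−sin φ cos λ, −sin φ sin λ, cos φ), giving ΔN = 14.122 − 25.506 + 426.303 = 414.92 m.
Horizontal magnitude = √(ΔE² + ΔN²) = √(744.46² + 414.92²) = 852.27 m.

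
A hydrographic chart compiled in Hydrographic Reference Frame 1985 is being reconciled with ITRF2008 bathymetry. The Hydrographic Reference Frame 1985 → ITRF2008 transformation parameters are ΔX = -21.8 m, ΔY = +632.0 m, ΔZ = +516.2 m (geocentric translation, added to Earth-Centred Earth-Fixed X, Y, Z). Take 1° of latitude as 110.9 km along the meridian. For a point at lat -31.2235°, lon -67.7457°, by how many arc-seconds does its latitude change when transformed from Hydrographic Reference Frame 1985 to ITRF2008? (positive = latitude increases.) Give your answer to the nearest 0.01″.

sin φ = -0.518378, cos φ = 0.855152, sin λ = -0.925512, cos λ = 0.378718.
North component: ΔN = −sin φ cos λ·ΔX − sin φ sin λ·ΔY + cos φ·ΔZ = −(-0.518378)(0.378718)(-21.8) − (-0.518378)(-0.925512)(632.0) + (0.855152)(516.2) = 133.94 m.
1° of latitude spans 110900 m, so Δφ = 133.94 / 110900 × 3600 = 4.348″.

Δφ = 4.35″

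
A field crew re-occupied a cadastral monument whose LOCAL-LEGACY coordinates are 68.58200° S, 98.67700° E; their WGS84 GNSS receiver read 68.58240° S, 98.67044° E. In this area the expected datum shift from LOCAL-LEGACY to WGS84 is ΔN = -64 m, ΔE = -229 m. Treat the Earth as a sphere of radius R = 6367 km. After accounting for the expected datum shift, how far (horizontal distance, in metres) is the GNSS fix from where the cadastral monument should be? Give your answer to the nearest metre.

42 m

Observed coordinate differences: Δφ = -0.00040°, Δλ = -0.00656°.
Converting to metres (1° lat = 111125 m, cos φ = 0.365169): observed ΔN = -44.5 m, observed ΔE = -266.2 m.
Subtracting the expected shift leaves a residual of -44.5 − (-64) = 19.5 m north and -266.2 − (-229) = -37.2 m east.
Residual distance = √(19.5² + (-37.2)²) = 42.0 m.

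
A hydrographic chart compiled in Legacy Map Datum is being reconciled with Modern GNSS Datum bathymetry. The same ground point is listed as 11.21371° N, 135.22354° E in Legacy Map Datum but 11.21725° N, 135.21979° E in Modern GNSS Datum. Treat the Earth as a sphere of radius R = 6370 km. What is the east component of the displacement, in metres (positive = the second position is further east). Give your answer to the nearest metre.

ΔE = -409 m

Δφ = 11.21725° − 11.21371° = +0.00354°; Δλ = 135.21979° − 135.22354° = -0.00375°.
1° along a meridian = πR/180 = 111177 m.
ΔN = Δφ × 111177 = 393.6 m; ΔE = Δλ × 111177 × cos(11.21371°) = -0.00375 × 111177 × 0.980909 = -409.0 m.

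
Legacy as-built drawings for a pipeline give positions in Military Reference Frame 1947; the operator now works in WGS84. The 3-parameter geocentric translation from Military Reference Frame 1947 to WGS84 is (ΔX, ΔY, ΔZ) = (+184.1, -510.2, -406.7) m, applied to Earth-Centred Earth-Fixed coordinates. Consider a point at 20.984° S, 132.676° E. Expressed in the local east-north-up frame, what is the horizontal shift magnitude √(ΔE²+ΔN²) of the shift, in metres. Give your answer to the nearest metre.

597 m

At φ = -20.984°, λ = 132.676°: sin φ = -0.358107, cos φ = 0.933680, sin λ = 0.735199, cos λ = -0.677852.
ΔE = −sin λ·ΔX + cos λ·ΔY = −(0.735199)·(184.1) + (-0.677852)·(-510.2) = 210.49 m.
ΔN = −sin φ cos λ·ΔX − sin φ sin λ·ΔY + cos φ·ΔZ = −(-0.358107)(-0.677852)(184.1) − (-0.358107)(0.735199)(-510.2) + (0.933680)(-406.7) = -558.74 m.
Horizontal magnitude = √(ΔE² + ΔN²) = √(210.49² + (-558.74)²) = 597.08 m.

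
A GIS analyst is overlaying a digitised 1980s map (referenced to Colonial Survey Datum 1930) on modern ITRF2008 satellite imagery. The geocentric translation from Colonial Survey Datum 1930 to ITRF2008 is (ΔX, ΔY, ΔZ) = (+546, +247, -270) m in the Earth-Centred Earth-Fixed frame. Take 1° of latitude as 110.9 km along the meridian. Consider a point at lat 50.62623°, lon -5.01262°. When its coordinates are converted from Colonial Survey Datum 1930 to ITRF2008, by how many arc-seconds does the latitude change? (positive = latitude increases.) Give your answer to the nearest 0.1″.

sin φ = 0.773024, cos φ = 0.634377, sin λ = -0.087375, cos λ = 0.996175.
North component: ΔN = −sin φ cos λ·ΔX − sin φ sin λ·ΔY + cos φ·ΔZ = −(0.773024)(0.996175)(546) − (0.773024)(-0.087375)(247) + (0.634377)(-270) = -575.06 m.
1° of latitude spans 110900 m, so Δφ = -575.06 / 110900 × 3600 = -18.667″.

Δφ = -18.7″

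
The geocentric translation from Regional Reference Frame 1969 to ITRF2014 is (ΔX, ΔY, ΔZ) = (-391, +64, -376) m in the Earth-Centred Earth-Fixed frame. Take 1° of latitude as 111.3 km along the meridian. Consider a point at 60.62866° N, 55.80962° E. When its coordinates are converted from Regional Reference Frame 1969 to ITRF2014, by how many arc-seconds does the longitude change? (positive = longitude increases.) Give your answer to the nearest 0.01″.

Δλ = 23.70″

sin φ = 0.871459, cos φ = 0.490468, sin λ = 0.827175, cos λ = 0.561945.
East component: ΔE = −sin λ·ΔX + cos λ·ΔY = −(0.827175)(-391) + (0.561945)(64) = 359.39 m.
1° of latitude spans 111300 m; at latitude φ, 1° of longitude spans that × cos φ = 54589.1 m, so Δλ = 359.39 / 54589.1 × 3600 = 23.701″.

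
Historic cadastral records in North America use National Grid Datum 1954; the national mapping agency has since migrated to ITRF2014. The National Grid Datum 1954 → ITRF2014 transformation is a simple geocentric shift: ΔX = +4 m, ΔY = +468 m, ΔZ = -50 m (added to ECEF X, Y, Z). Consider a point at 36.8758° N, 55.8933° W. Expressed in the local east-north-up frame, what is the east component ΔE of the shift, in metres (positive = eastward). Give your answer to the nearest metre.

At φ = 36.8758°, λ = -55.8933°: sin φ = 0.600082, cos φ = 0.799938, sin λ = -0.827995, cos λ = 0.560736.
ΔE = −sin λ·ΔX + cos λ·ΔY = −(-0.827995)·(4) + (0.560736)·(468) = 265.74 m.

ΔE = 266 m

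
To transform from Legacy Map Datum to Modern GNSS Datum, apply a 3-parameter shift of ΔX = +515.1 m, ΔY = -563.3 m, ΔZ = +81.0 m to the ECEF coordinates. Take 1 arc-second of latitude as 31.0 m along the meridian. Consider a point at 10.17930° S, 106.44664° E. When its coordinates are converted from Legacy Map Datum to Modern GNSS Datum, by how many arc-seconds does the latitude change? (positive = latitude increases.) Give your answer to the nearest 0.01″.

Δφ = -1.34″

sin φ = -0.176729, cos φ = 0.984260, sin λ = 0.959084, cos λ = -0.283122.
North component: ΔN = −sin φ cos λ·ΔX − sin φ sin λ·ΔY + cos φ·ΔZ = −(-0.176729)(-0.283122)(515.1) − (-0.176729)(0.959084)(-563.3) + (0.984260)(81.0) = -41.53 m.
1° of latitude spans 3600 × 31.00 = 111600 m, so Δφ = -41.53 / 111600 × 3600 = -1.340″.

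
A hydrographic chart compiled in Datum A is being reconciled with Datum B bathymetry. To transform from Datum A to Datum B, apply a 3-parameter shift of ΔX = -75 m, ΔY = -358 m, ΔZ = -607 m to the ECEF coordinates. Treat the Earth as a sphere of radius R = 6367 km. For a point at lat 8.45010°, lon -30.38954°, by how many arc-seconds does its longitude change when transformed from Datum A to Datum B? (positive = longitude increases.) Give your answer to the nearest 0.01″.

Δλ = -11.36″

sin φ = 0.146948, cos φ = 0.989144, sin λ = -0.505876, cos λ = 0.862606.
East component: ΔE = −sin λ·ΔX + cos λ·ΔY = −(-0.505876)(-75) + (0.862606)(-358) = -346.75 m.
1° of latitude spans πR/180 = 111125 m; at latitude φ, 1° of longitude spans that × cos φ = 109918.8 m, so Δλ = -346.75 / 109918.8 × 3600 = -11.357″.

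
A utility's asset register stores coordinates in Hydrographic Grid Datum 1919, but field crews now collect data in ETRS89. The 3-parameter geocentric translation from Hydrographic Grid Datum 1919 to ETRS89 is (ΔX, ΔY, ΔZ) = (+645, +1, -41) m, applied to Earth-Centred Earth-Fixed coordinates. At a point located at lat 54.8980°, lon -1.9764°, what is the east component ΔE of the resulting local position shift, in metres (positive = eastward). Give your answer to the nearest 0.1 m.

The local east axis at (φ, λ) is (−sin λ, cos λ, 0), so ΔE = −sin(-1.9764°)·645 + cos(-1.9764°)·1 = 23.24 m.

ΔE = 23.2 m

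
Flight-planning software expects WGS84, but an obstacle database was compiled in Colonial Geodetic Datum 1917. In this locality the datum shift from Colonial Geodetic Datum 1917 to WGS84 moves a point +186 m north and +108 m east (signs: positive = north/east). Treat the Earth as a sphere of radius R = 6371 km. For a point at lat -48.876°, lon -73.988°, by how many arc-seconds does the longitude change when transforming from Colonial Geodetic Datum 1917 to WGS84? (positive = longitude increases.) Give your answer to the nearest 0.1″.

Δλ = 5.3″

At latitude -48.876°, cos φ = 0.657691.
One radian of longitude at latitude φ spans R cos φ, so Δλ = ΔE / (R cos φ) = 108.0 / (6371000 × 0.657691) = 2.5775e-05 rad = 5.316″.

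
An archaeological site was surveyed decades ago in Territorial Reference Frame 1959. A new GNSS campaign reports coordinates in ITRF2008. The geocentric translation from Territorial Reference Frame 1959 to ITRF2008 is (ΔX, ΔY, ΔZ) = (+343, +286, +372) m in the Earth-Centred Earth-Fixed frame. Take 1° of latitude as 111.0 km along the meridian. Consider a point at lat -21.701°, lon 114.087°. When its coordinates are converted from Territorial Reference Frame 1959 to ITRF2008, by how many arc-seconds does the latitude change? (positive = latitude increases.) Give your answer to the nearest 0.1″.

sin φ = -0.369763, cos φ = 0.929126, sin λ = 0.912927, cos λ = -0.408123.
North component: ΔN = −sin φ cos λ·ΔX − sin φ sin λ·ΔY + cos φ·ΔZ = −(-0.369763)(-0.408123)(343) − (-0.369763)(0.912927)(286) + (0.929126)(372) = 390.42 m.
1° of latitude spans 111000 m, so Δφ = 390.42 / 111000 × 3600 = 12.662″.

Δφ = 12.7″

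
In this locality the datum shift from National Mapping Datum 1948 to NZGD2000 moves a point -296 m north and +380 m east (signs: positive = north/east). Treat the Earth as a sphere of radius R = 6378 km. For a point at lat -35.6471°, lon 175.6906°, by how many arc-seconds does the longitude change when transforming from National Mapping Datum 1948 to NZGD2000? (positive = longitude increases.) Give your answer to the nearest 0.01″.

At latitude -35.6471°, cos φ = 0.812622.
One radian of longitude at latitude φ spans R cos φ, so Δλ = ΔE / (R cos φ) = 380.0 / (6378000 × 0.812622) = 7.3318e-05 rad = 15.123″.

Δλ = 15.12″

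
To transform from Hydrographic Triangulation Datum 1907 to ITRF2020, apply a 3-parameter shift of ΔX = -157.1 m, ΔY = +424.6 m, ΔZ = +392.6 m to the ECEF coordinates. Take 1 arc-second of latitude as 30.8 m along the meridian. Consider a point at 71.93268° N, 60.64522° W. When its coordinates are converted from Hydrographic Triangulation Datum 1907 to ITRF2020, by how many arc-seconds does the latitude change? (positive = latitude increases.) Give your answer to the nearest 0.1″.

Δφ = 17.8″

sin φ = 0.950693, cos φ = 0.310134, sin λ = -0.871601, cos λ = 0.490216.
North component: ΔN = −sin φ cos λ·ΔX − sin φ sin λ·ΔY + cos φ·ΔZ = −(0.950693)(0.490216)(-157.1) − (0.950693)(-0.871601)(424.6) + (0.310134)(392.6) = 546.81 m.
1° of latitude spans 3600 × 30.80 = 110880 m, so Δφ = 546.81 / 110880 × 3600 = 17.754″.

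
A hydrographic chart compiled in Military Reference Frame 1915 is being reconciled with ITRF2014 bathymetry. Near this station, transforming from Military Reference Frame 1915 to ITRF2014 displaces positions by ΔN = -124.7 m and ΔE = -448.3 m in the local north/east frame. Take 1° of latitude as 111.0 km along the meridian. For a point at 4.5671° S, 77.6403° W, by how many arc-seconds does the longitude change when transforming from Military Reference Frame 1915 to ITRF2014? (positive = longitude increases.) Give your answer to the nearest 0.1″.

Δλ = -14.6″

At latitude -4.5671°, cos φ = 0.996825.
1° of longitude at this latitude = 111.0 × cos φ = 110.65 km, so Δλ = -448.3 / 110647.5 = -0.0040516° = -14.586″.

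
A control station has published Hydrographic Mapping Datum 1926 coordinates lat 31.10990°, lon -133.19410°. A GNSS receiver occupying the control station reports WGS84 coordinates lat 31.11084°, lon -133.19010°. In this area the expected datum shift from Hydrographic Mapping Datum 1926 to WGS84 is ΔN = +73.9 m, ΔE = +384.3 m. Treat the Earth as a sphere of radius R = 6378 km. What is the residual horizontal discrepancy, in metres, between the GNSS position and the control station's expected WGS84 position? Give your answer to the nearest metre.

31 m

Observed coordinate differences: Δφ = +0.00094°, Δλ = +0.00400°.
Converting to metres (1° lat = 111317 m, cos φ = 0.856178): observed ΔN = 104.6 m, observed ΔE = 381.2 m.
Subtracting the expected shift leaves a residual of 104.6 − (73.9) = 30.7 m north and 381.2 − (384.3) = -3.1 m east.
Residual distance = √(30.7² + (-3.1)²) = 30.9 m.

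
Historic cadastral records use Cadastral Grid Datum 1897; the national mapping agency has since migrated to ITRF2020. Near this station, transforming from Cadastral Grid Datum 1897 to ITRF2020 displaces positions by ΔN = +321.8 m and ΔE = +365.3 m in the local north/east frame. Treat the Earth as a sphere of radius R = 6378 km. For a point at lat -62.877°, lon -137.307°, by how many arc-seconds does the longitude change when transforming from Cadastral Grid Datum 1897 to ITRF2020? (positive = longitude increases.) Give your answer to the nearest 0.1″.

At latitude -62.877°, cos φ = 0.455902.
One radian of longitude at latitude φ spans R cos φ, so Δλ = ΔE / (R cos φ) = 365.3 / (6378000 × 0.455902) = 1.2563e-04 rad = 25.913″.

Δλ = 25.9″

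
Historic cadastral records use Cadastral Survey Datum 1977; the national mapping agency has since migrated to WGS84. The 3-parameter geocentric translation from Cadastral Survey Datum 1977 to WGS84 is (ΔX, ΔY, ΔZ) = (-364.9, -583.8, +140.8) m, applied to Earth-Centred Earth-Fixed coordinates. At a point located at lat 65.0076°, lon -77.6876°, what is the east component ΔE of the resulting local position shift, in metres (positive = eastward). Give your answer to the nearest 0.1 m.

ΔE = -481.0 m

The local east axis at (φ, λ) is (−sin λ, cos λ, 0), so ΔE = −sin(-77.6876°)·(-364.9) + cos(-77.6876°)·(-583.8) = -481.00 m.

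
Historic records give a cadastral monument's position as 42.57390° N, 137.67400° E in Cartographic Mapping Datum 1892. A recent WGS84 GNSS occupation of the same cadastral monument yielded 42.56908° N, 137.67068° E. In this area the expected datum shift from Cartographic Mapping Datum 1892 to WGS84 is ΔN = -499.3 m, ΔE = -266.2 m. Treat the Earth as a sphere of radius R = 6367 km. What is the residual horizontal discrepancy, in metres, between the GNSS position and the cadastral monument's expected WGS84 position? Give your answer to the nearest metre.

37 m

Observed coordinate differences: Δφ = -0.00482°, Δλ = -0.00332°.
Converting to metres (1° lat = 111125 m, cos φ = 0.736405): observed ΔN = -535.6 m, observed ΔE = -271.7 m.
Subtracting the expected shift leaves a residual of -535.6 − (-499.3) = -36.3 m north and -271.7 − (-266.2) = -5.5 m east.
Residual distance = √((-36.3)² + (-5.5)²) = 36.7 m.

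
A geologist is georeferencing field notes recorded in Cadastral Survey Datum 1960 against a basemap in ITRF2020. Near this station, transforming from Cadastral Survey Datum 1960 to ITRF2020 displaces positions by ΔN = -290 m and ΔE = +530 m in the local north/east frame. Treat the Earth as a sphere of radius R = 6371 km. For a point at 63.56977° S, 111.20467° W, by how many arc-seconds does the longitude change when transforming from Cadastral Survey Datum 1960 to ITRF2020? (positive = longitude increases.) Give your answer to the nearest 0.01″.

Δλ = 38.55″

At latitude -63.56977°, cos φ = 0.445108.
One radian of longitude at latitude φ spans R cos φ, so Δλ = ΔE / (R cos φ) = 530.0 / (6371000 × 0.445108) = 1.8690e-04 rad = 38.550″.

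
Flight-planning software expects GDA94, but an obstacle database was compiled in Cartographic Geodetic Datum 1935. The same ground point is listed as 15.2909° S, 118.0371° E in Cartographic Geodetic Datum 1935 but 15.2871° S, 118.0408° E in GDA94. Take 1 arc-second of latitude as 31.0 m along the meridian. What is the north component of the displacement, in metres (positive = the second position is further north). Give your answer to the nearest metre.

Δφ = -15.2871° − -15.2909° = +0.0038°; Δλ = 118.0408° − 118.0371° = +0.0037°.
1° of latitude = 3600 × 31.00 = 111600 m.
ΔN = Δφ × 111600 = 424.1 m; ΔE = Δλ × 111600 × cos(-15.2909°) = +0.0037 × 111600 × 0.964599 = 398.3 m.

ΔN = 424 m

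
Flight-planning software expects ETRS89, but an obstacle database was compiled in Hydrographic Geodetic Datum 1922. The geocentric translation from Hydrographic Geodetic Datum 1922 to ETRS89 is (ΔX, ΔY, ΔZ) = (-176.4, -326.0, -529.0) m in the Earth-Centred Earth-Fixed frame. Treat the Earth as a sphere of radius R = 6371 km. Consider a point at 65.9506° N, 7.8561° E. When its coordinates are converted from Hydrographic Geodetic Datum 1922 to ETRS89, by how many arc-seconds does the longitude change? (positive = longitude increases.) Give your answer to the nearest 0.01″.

sin φ = 0.913194, cos φ = 0.407524, sin λ = 0.136686, cos λ = 0.990614.
East component: ΔE = −sin λ·ΔX + cos λ·ΔY = −(0.136686)(-176.4) + (0.990614)(-326.0) = -298.83 m.
1° of latitude spans πR/180 = 111195 m; at latitude φ, 1° of longitude spans that × cos φ = 45314.6 m, so Δλ = -298.83 / 45314.6 × 3600 = -23.740″.

Δλ = -23.74″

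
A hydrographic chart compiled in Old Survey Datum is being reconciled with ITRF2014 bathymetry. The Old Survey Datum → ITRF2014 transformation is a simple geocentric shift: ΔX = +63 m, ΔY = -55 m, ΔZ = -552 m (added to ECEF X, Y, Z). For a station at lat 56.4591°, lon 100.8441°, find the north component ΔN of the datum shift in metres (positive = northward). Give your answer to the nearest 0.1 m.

The local north axis is (−sin φ cos λ, −sin φ sin λ, cos φ), giving ΔN = 9.879 + 45.023 − 304.998 = -250.10 m.

ΔN = -250.1 m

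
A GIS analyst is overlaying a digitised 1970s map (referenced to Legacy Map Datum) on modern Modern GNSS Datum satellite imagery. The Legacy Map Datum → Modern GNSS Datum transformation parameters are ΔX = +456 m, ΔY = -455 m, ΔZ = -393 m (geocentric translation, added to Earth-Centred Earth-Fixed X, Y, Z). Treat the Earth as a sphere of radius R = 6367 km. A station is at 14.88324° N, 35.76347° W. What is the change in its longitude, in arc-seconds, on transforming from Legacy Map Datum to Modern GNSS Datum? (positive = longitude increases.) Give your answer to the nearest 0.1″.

sin φ = 0.256850, cos φ = 0.966451, sin λ = -0.584440, cos λ = 0.811437.
East component: ΔE = −sin λ·ΔX + cos λ·ΔY = −(-0.584440)(456) + (0.811437)(-455) = -102.70 m.
1° of latitude spans πR/180 = 111125 m; at latitude φ, 1° of longitude spans that × cos φ = 107397.0 m, so Δλ = -102.70 / 107397.0 × 3600 = -3.443″.

Δλ = -3.4″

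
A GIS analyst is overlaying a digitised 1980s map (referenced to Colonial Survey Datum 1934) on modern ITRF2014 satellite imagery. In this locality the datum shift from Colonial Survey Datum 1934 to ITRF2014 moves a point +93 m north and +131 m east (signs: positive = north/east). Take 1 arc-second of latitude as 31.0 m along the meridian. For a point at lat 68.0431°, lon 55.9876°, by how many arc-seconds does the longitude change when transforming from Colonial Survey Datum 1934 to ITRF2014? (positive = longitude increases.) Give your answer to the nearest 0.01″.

Δλ = 11.30″

At latitude 68.0431°, cos φ = 0.373909.
1″ of longitude at this latitude = 31.00 × cos φ = 11.5912 m, so Δλ = 131.0 / 11.5912 = 11.302″.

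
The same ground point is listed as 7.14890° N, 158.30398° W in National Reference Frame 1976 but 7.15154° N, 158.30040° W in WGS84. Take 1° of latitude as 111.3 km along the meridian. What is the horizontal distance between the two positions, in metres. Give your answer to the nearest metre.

Δφ = 7.15154° − 7.14890° = +0.00264°; Δλ = -158.30040° − -158.30398° = +0.00358°.
ΔN = Δφ × 111300 = 293.8 m; ΔE = Δλ × 111300 × cos(7.14890°) = +0.00358 × 111300 × 0.992226 = 395.4 m.
Distance = √(ΔE² + ΔN²) = √(395.4² + 293.8²) = 492.6 m.

493 m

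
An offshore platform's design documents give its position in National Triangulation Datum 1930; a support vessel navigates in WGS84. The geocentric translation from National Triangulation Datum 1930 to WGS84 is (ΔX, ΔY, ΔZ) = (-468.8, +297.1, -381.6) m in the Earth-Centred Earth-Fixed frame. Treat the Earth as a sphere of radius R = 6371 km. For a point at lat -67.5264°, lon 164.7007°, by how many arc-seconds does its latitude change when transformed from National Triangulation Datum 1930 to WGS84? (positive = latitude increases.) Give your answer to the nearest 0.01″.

Δφ = 11.15″

sin φ = -0.924056, cos φ = 0.382258, sin λ = 0.263861, cos λ = -0.964561.
North component: ΔN = −sin φ cos λ·ΔX − sin φ sin λ·ΔY + cos φ·ΔZ = −(-0.924056)(-0.964561)(-468.8) − (-0.924056)(0.263861)(297.1) + (0.382258)(-381.6) = 344.42 m.
1° of latitude spans πR/180 = 111195 m, so Δφ = 344.42 / 111195 × 3600 = 11.151″.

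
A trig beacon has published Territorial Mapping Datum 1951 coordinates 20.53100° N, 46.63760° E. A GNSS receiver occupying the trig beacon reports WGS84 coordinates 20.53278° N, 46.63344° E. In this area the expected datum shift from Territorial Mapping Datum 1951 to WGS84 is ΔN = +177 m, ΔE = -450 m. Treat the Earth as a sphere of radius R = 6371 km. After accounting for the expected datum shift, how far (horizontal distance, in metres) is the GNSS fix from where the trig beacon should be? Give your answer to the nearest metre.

Observed coordinate differences: Δφ = +0.00178°, Δλ = -0.00416°.
Converting to metres (1° lat = 111195 m, cos φ = 0.936483): observed ΔN = 197.9 m, observed ΔE = -433.2 m.
Subtracting the expected shift leaves a residual of 197.9 − (177) = 20.9 m north and -433.2 − (-450) = 16.8 m east.
Residual distance = √(20.9² + 16.8²) = 26.8 m.

27 m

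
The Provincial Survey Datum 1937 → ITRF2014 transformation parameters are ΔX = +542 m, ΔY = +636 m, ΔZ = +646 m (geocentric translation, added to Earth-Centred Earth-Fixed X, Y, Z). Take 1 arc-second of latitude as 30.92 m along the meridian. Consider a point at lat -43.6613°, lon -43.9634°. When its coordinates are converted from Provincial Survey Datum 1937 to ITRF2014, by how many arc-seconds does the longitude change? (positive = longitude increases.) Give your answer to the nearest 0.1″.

sin φ = -0.690394, cos φ = 0.723434, sin λ = -0.694199, cos λ = 0.719783.
East component: ΔE = −sin λ·ΔX + cos λ·ΔY = −(-0.694199)(542) + (0.719783)(636) = 834.04 m.
1° of latitude spans 3600 × 30.92 = 111312 m; at latitude φ, 1° of longitude spans that × cos φ = 80526.8 m, so Δλ = 834.04 / 80526.8 × 3600 = 37.286″.

Δλ = 37.3″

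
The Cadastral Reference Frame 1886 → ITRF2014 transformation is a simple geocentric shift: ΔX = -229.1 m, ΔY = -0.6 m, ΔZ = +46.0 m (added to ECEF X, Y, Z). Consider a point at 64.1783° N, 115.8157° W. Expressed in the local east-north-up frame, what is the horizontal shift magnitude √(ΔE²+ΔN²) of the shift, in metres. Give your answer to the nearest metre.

At φ = 64.1783°, λ = -115.8157°: sin φ = 0.900154, cos φ = 0.435572, sin λ = -0.900199, cos λ = -0.435478.
ΔE = −sin λ·ΔX + cos λ·ΔY = −(-0.900199)·(-229.1) + (-0.435478)·(-0.6) = -205.97 m.
ΔN = −sin φ cos λ·ΔX − sin φ sin λ·ΔY + cos φ·ΔZ = −(0.900154)(-0.435478)(-229.1) − (0.900154)(-0.900199)(-0.6) + (0.435572)(46.0) = -70.26 m.
Horizontal magnitude = √(ΔE² + ΔN²) = √((-205.97)² + (-70.26)²) = 217.63 m.

218 m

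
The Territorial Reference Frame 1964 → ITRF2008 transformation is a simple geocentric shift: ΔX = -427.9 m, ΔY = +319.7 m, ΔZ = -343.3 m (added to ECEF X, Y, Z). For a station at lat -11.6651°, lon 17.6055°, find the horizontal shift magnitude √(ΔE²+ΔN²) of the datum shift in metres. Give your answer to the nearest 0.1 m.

589.7 m

At φ = -11.6651°, λ = 17.6055°: sin φ = -0.202191, cos φ = 0.979346, sin λ = 0.302461, cos λ = 0.953162.
ΔE = −sin λ·ΔX + cos λ·ΔY = −(0.302461)·(-427.9) + (0.953162)·(319.7) = 434.15 m.
ΔN = −sin φ cos λ·ΔX − sin φ sin λ·ΔY + cos φ·ΔZ = −(-0.202191)(0.953162)(-427.9) − (-0.202191)(0.302461)(319.7) + (0.979346)(-343.3) = -399.12 m.
Horizontal magnitude = √(ΔE² + ΔN²) = √(434.15² + (-399.12)²) = 589.73 m.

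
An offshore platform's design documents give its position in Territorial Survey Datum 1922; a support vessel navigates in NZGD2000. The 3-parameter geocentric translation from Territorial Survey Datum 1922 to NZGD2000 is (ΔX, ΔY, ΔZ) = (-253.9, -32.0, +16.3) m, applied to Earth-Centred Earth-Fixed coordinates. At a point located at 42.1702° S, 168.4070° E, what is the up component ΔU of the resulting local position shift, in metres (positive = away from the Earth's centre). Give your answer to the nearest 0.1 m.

ΔU = 168.6 m

The local up (radial) axis is (cos φ cos λ, cos φ sin λ, sin φ), giving ΔU = 184.340 − 4.766 − 10.943 = 168.63 m.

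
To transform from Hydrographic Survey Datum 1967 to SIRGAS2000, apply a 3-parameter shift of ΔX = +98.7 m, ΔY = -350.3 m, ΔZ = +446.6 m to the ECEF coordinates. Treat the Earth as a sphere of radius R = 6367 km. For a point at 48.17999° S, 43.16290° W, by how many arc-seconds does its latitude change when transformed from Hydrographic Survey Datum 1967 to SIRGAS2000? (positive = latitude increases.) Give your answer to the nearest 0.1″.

sin φ = -0.745243, cos φ = 0.666793, sin λ = -0.684075, cos λ = 0.729412.
North component: ΔN = −sin φ cos λ·ΔX − sin φ sin λ·ΔY + cos φ·ΔZ = −(-0.745243)(0.729412)(98.7) − (-0.745243)(-0.684075)(-350.3) + (0.666793)(446.6) = 530.03 m.
1° of latitude spans πR/180 = 111125 m, so Δφ = 530.03 / 111125 × 3600 = 17.171″.

Δφ = 17.2″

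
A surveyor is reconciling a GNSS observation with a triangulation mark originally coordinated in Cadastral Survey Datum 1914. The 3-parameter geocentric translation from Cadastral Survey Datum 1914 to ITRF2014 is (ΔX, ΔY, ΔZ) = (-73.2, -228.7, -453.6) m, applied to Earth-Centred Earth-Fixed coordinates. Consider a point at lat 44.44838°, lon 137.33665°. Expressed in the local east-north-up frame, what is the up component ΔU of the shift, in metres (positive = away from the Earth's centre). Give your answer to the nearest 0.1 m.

At φ = 44.44838°, λ = 137.33665°: sin φ = 0.700266, cos φ = 0.713882, sin λ = 0.677689, cos λ = -0.735348.
ΔU = cos φ cos λ·ΔX + cos φ sin λ·ΔY + sin φ·ΔZ = (0.713882)(-0.735348)(-73.2) + (0.713882)(0.677689)(-228.7) + (0.700266)(-453.6) = -389.86 m.

ΔU = -389.9 m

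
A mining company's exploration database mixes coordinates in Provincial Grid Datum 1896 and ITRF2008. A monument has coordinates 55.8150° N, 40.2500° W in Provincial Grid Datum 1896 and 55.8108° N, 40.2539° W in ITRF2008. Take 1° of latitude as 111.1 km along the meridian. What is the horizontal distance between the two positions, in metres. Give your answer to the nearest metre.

526 m

Δφ = 55.8108° − 55.8150° = -0.0042°; Δλ = -40.2539° − -40.2500° = -0.0039°.
ΔN = Δφ × 111100 = -466.6 m; ΔE = Δλ × 111100 × cos(55.8150°) = -0.0039 × 111100 × 0.561867 = -243.5 m.
Distance = √(ΔE² + ΔN²) = √((-243.5)² + (-466.6)²) = 526.3 m.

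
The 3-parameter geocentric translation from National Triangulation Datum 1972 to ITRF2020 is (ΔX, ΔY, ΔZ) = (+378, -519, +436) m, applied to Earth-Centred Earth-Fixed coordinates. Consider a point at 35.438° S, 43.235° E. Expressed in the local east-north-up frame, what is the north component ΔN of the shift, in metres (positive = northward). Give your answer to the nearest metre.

The local north axis is (−sin φ cos λ, −sin φ sin λ, cos φ), giving ΔN = 159.678 − 206.133 + 355.228 = 308.77 m.

ΔN = 309 m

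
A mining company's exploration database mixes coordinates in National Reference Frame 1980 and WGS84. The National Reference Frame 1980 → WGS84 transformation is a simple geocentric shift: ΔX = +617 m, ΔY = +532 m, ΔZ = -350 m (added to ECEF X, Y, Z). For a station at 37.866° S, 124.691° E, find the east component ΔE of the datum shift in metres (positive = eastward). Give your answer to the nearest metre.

The local east axis at (φ, λ) is (−sin λ, cos λ, 0), so ΔE = −sin(124.691°)·617 + cos(124.691°)·532 = -810.11 m.

ΔE = -810 m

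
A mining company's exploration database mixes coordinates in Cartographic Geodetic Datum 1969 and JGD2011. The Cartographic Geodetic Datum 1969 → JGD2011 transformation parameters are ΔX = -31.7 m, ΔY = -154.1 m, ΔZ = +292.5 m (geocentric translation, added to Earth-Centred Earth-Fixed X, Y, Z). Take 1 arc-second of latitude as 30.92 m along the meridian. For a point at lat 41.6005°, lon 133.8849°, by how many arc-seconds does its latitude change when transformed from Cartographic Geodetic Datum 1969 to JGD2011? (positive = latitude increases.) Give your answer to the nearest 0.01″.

Δφ = 8.99″

sin φ = 0.663933, cos φ = 0.747792, sin λ = 0.720734, cos λ = -0.693212.
North component: ΔN = −sin φ cos λ·ΔX − sin φ sin λ·ΔY + cos φ·ΔZ = −(0.663933)(-0.693212)(-31.7) − (0.663933)(0.720734)(-154.1) + (0.747792)(292.5) = 277.88 m.
1° of latitude spans 3600 × 30.92 = 111312 m, so Δφ = 277.88 / 111312 × 3600 = 8.987″.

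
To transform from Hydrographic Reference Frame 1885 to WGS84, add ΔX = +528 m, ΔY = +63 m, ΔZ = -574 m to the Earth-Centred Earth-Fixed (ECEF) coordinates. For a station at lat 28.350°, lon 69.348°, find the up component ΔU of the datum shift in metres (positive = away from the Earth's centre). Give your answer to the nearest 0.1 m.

At φ = 28.350°, λ = 69.348°: sin φ = 0.474856, cos φ = 0.880063, sin λ = 0.935740, cos λ = 0.352691.
ΔU = cos φ cos λ·ΔX + cos φ sin λ·ΔY + sin φ·ΔZ = (0.880063)(0.352691)(528) + (0.880063)(0.935740)(63) + (0.474856)(-574) = -56.80 m.

ΔU = -56.8 m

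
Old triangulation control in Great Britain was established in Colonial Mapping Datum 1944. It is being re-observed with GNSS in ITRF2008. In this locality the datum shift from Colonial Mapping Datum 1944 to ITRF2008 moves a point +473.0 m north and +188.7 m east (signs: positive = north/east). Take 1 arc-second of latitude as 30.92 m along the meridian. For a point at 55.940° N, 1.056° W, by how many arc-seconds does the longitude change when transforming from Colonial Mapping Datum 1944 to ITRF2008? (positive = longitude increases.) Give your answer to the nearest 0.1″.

Δλ = 10.9″

At latitude 55.940°, cos φ = 0.560061.
1″ of longitude at this latitude = 30.92 × cos φ = 17.3171 m, so Δλ = 188.7 / 17.3171 = 10.897″.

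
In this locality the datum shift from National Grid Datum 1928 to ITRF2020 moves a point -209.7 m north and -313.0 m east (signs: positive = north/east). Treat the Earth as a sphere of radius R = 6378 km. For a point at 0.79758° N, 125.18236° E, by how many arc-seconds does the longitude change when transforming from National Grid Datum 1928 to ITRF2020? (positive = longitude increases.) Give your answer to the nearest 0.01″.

At latitude 0.79758°, cos φ = 0.999903.
One radian of longitude at latitude φ spans R cos φ, so Δλ = ΔE / (R cos φ) = -313.0 / (6378000 × 0.999903) = -4.9080e-05 rad = -10.123″.

Δλ = -10.12″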